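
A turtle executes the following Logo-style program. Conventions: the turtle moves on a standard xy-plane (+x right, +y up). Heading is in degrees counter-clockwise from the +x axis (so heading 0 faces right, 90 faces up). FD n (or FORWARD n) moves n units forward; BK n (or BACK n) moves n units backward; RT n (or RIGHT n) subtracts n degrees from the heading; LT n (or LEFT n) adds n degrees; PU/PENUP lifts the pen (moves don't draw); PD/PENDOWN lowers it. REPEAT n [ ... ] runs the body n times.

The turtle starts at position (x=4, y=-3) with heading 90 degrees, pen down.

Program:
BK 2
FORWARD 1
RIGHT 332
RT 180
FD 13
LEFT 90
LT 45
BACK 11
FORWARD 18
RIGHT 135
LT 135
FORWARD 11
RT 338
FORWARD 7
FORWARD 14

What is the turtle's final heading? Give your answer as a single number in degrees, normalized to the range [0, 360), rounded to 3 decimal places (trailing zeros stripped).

Answer: 95

Derivation:
Executing turtle program step by step:
Start: pos=(4,-3), heading=90, pen down
BK 2: (4,-3) -> (4,-5) [heading=90, draw]
FD 1: (4,-5) -> (4,-4) [heading=90, draw]
RT 332: heading 90 -> 118
RT 180: heading 118 -> 298
FD 13: (4,-4) -> (10.103,-15.478) [heading=298, draw]
LT 90: heading 298 -> 28
LT 45: heading 28 -> 73
BK 11: (10.103,-15.478) -> (6.887,-25.998) [heading=73, draw]
FD 18: (6.887,-25.998) -> (12.15,-8.784) [heading=73, draw]
RT 135: heading 73 -> 298
LT 135: heading 298 -> 73
FD 11: (12.15,-8.784) -> (15.366,1.735) [heading=73, draw]
RT 338: heading 73 -> 95
FD 7: (15.366,1.735) -> (14.756,8.709) [heading=95, draw]
FD 14: (14.756,8.709) -> (13.536,22.655) [heading=95, draw]
Final: pos=(13.536,22.655), heading=95, 8 segment(s) drawn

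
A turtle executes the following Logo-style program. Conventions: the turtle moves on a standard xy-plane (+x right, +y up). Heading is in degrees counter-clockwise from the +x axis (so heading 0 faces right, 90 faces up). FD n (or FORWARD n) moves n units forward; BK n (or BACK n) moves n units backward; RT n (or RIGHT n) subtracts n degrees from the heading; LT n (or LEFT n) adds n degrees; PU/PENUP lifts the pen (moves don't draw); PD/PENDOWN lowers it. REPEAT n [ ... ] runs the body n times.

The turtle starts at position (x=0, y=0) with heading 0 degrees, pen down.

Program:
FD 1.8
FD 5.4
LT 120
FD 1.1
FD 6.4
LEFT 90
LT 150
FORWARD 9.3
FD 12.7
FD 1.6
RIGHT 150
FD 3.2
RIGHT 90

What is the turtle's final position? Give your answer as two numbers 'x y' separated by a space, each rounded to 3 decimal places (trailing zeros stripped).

Answer: 24.279 4.895

Derivation:
Executing turtle program step by step:
Start: pos=(0,0), heading=0, pen down
FD 1.8: (0,0) -> (1.8,0) [heading=0, draw]
FD 5.4: (1.8,0) -> (7.2,0) [heading=0, draw]
LT 120: heading 0 -> 120
FD 1.1: (7.2,0) -> (6.65,0.953) [heading=120, draw]
FD 6.4: (6.65,0.953) -> (3.45,6.495) [heading=120, draw]
LT 90: heading 120 -> 210
LT 150: heading 210 -> 0
FD 9.3: (3.45,6.495) -> (12.75,6.495) [heading=0, draw]
FD 12.7: (12.75,6.495) -> (25.45,6.495) [heading=0, draw]
FD 1.6: (25.45,6.495) -> (27.05,6.495) [heading=0, draw]
RT 150: heading 0 -> 210
FD 3.2: (27.05,6.495) -> (24.279,4.895) [heading=210, draw]
RT 90: heading 210 -> 120
Final: pos=(24.279,4.895), heading=120, 8 segment(s) drawn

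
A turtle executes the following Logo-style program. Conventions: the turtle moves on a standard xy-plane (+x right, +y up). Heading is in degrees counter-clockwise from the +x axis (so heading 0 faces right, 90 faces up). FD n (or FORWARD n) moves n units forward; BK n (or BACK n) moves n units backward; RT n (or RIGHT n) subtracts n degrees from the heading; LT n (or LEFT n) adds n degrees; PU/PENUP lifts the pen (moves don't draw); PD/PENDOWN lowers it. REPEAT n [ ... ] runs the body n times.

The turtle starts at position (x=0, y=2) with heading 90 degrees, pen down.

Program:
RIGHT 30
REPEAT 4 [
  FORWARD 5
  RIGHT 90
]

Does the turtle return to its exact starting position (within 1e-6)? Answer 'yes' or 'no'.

Answer: yes

Derivation:
Executing turtle program step by step:
Start: pos=(0,2), heading=90, pen down
RT 30: heading 90 -> 60
REPEAT 4 [
  -- iteration 1/4 --
  FD 5: (0,2) -> (2.5,6.33) [heading=60, draw]
  RT 90: heading 60 -> 330
  -- iteration 2/4 --
  FD 5: (2.5,6.33) -> (6.83,3.83) [heading=330, draw]
  RT 90: heading 330 -> 240
  -- iteration 3/4 --
  FD 5: (6.83,3.83) -> (4.33,-0.5) [heading=240, draw]
  RT 90: heading 240 -> 150
  -- iteration 4/4 --
  FD 5: (4.33,-0.5) -> (0,2) [heading=150, draw]
  RT 90: heading 150 -> 60
]
Final: pos=(0,2), heading=60, 4 segment(s) drawn

Start position: (0, 2)
Final position: (0, 2)
Distance = 0; < 1e-6 -> CLOSED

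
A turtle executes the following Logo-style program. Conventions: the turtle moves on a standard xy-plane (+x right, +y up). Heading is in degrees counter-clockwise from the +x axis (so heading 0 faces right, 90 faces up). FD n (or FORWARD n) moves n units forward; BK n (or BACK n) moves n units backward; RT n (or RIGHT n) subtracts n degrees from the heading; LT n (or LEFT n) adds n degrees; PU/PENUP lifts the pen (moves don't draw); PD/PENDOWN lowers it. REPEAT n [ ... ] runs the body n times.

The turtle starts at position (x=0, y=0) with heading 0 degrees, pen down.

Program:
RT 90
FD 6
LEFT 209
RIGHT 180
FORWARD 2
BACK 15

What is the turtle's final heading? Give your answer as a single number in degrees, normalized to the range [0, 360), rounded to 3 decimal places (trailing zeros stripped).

Executing turtle program step by step:
Start: pos=(0,0), heading=0, pen down
RT 90: heading 0 -> 270
FD 6: (0,0) -> (0,-6) [heading=270, draw]
LT 209: heading 270 -> 119
RT 180: heading 119 -> 299
FD 2: (0,-6) -> (0.97,-7.749) [heading=299, draw]
BK 15: (0.97,-7.749) -> (-6.303,5.37) [heading=299, draw]
Final: pos=(-6.303,5.37), heading=299, 3 segment(s) drawn

Answer: 299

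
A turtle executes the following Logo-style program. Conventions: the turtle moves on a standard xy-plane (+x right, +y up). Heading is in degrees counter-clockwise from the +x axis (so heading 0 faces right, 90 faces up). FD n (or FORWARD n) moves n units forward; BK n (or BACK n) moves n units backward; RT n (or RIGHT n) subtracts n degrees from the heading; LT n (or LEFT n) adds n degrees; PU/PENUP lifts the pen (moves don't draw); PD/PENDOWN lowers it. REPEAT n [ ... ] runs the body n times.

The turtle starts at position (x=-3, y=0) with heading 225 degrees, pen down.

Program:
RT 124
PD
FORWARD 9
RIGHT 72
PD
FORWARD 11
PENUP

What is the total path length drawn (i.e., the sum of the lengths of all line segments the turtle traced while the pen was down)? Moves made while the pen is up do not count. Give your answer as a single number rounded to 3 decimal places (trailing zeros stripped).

Answer: 20

Derivation:
Executing turtle program step by step:
Start: pos=(-3,0), heading=225, pen down
RT 124: heading 225 -> 101
PD: pen down
FD 9: (-3,0) -> (-4.717,8.835) [heading=101, draw]
RT 72: heading 101 -> 29
PD: pen down
FD 11: (-4.717,8.835) -> (4.904,14.168) [heading=29, draw]
PU: pen up
Final: pos=(4.904,14.168), heading=29, 2 segment(s) drawn

Segment lengths:
  seg 1: (-3,0) -> (-4.717,8.835), length = 9
  seg 2: (-4.717,8.835) -> (4.904,14.168), length = 11
Total = 20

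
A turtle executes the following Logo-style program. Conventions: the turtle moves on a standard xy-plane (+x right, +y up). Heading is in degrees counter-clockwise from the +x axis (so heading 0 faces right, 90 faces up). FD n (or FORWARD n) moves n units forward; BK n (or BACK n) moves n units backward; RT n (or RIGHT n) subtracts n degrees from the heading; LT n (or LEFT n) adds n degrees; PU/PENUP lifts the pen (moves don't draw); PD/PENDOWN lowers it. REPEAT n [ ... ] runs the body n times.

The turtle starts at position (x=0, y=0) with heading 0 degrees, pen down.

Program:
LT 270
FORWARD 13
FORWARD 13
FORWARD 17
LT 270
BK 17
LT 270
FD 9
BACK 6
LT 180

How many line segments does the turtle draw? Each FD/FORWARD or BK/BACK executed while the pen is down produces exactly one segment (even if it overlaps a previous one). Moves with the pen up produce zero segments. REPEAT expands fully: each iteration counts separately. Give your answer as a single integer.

Executing turtle program step by step:
Start: pos=(0,0), heading=0, pen down
LT 270: heading 0 -> 270
FD 13: (0,0) -> (0,-13) [heading=270, draw]
FD 13: (0,-13) -> (0,-26) [heading=270, draw]
FD 17: (0,-26) -> (0,-43) [heading=270, draw]
LT 270: heading 270 -> 180
BK 17: (0,-43) -> (17,-43) [heading=180, draw]
LT 270: heading 180 -> 90
FD 9: (17,-43) -> (17,-34) [heading=90, draw]
BK 6: (17,-34) -> (17,-40) [heading=90, draw]
LT 180: heading 90 -> 270
Final: pos=(17,-40), heading=270, 6 segment(s) drawn
Segments drawn: 6

Answer: 6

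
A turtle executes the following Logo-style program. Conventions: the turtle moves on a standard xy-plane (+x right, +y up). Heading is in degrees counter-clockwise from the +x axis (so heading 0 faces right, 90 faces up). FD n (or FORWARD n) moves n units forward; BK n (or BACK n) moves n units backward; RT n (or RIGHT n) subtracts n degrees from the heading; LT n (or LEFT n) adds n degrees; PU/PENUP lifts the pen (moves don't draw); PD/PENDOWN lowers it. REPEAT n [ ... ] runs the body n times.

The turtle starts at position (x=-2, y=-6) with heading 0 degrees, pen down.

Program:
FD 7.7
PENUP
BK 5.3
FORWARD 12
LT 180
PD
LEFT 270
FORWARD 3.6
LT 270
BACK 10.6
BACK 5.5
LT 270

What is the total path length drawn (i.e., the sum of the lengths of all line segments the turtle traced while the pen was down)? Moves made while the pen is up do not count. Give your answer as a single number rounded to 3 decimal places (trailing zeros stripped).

Answer: 27.4

Derivation:
Executing turtle program step by step:
Start: pos=(-2,-6), heading=0, pen down
FD 7.7: (-2,-6) -> (5.7,-6) [heading=0, draw]
PU: pen up
BK 5.3: (5.7,-6) -> (0.4,-6) [heading=0, move]
FD 12: (0.4,-6) -> (12.4,-6) [heading=0, move]
LT 180: heading 0 -> 180
PD: pen down
LT 270: heading 180 -> 90
FD 3.6: (12.4,-6) -> (12.4,-2.4) [heading=90, draw]
LT 270: heading 90 -> 0
BK 10.6: (12.4,-2.4) -> (1.8,-2.4) [heading=0, draw]
BK 5.5: (1.8,-2.4) -> (-3.7,-2.4) [heading=0, draw]
LT 270: heading 0 -> 270
Final: pos=(-3.7,-2.4), heading=270, 4 segment(s) drawn

Segment lengths:
  seg 1: (-2,-6) -> (5.7,-6), length = 7.7
  seg 2: (12.4,-6) -> (12.4,-2.4), length = 3.6
  seg 3: (12.4,-2.4) -> (1.8,-2.4), length = 10.6
  seg 4: (1.8,-2.4) -> (-3.7,-2.4), length = 5.5
Total = 27.4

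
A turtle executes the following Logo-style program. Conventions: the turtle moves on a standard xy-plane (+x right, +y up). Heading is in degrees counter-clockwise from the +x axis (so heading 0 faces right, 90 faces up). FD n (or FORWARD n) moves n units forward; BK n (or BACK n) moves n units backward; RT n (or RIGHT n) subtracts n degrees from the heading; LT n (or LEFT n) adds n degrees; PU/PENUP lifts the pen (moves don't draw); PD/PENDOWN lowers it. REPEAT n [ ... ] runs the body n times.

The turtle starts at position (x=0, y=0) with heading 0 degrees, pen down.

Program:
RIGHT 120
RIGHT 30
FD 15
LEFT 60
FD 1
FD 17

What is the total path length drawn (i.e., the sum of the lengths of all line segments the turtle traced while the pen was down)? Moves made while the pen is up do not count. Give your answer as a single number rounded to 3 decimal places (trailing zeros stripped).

Answer: 33

Derivation:
Executing turtle program step by step:
Start: pos=(0,0), heading=0, pen down
RT 120: heading 0 -> 240
RT 30: heading 240 -> 210
FD 15: (0,0) -> (-12.99,-7.5) [heading=210, draw]
LT 60: heading 210 -> 270
FD 1: (-12.99,-7.5) -> (-12.99,-8.5) [heading=270, draw]
FD 17: (-12.99,-8.5) -> (-12.99,-25.5) [heading=270, draw]
Final: pos=(-12.99,-25.5), heading=270, 3 segment(s) drawn

Segment lengths:
  seg 1: (0,0) -> (-12.99,-7.5), length = 15
  seg 2: (-12.99,-7.5) -> (-12.99,-8.5), length = 1
  seg 3: (-12.99,-8.5) -> (-12.99,-25.5), length = 17
Total = 33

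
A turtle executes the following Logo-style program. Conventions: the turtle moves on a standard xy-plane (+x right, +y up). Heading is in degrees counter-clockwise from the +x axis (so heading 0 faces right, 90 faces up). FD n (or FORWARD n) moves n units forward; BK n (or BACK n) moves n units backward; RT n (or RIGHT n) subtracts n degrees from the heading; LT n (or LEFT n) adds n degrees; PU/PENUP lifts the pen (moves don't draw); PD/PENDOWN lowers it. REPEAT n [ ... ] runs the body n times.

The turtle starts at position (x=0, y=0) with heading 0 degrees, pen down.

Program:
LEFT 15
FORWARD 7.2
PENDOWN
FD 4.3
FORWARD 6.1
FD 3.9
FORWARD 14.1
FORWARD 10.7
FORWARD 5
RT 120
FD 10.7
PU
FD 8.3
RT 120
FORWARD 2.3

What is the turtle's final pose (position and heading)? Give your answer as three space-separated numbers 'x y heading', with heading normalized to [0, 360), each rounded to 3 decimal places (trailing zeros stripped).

Answer: 43.008 -3.449 135

Derivation:
Executing turtle program step by step:
Start: pos=(0,0), heading=0, pen down
LT 15: heading 0 -> 15
FD 7.2: (0,0) -> (6.955,1.863) [heading=15, draw]
PD: pen down
FD 4.3: (6.955,1.863) -> (11.108,2.976) [heading=15, draw]
FD 6.1: (11.108,2.976) -> (17,4.555) [heading=15, draw]
FD 3.9: (17,4.555) -> (20.767,5.565) [heading=15, draw]
FD 14.1: (20.767,5.565) -> (34.387,9.214) [heading=15, draw]
FD 10.7: (34.387,9.214) -> (44.722,11.983) [heading=15, draw]
FD 5: (44.722,11.983) -> (49.552,13.277) [heading=15, draw]
RT 120: heading 15 -> 255
FD 10.7: (49.552,13.277) -> (46.783,2.942) [heading=255, draw]
PU: pen up
FD 8.3: (46.783,2.942) -> (44.634,-5.075) [heading=255, move]
RT 120: heading 255 -> 135
FD 2.3: (44.634,-5.075) -> (43.008,-3.449) [heading=135, move]
Final: pos=(43.008,-3.449), heading=135, 8 segment(s) drawn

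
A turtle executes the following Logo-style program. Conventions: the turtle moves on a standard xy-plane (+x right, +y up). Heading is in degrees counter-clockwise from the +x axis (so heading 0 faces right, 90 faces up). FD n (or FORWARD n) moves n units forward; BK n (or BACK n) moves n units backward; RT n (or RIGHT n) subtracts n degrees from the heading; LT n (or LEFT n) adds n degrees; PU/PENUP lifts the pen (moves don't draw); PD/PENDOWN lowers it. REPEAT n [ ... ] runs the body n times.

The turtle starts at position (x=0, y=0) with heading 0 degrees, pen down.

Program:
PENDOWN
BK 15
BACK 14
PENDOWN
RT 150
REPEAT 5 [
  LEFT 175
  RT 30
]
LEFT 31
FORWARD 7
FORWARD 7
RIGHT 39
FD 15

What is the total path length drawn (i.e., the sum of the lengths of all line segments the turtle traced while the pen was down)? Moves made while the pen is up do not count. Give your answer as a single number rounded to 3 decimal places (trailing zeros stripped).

Executing turtle program step by step:
Start: pos=(0,0), heading=0, pen down
PD: pen down
BK 15: (0,0) -> (-15,0) [heading=0, draw]
BK 14: (-15,0) -> (-29,0) [heading=0, draw]
PD: pen down
RT 150: heading 0 -> 210
REPEAT 5 [
  -- iteration 1/5 --
  LT 175: heading 210 -> 25
  RT 30: heading 25 -> 355
  -- iteration 2/5 --
  LT 175: heading 355 -> 170
  RT 30: heading 170 -> 140
  -- iteration 3/5 --
  LT 175: heading 140 -> 315
  RT 30: heading 315 -> 285
  -- iteration 4/5 --
  LT 175: heading 285 -> 100
  RT 30: heading 100 -> 70
  -- iteration 5/5 --
  LT 175: heading 70 -> 245
  RT 30: heading 245 -> 215
]
LT 31: heading 215 -> 246
FD 7: (-29,0) -> (-31.847,-6.395) [heading=246, draw]
FD 7: (-31.847,-6.395) -> (-34.694,-12.79) [heading=246, draw]
RT 39: heading 246 -> 207
FD 15: (-34.694,-12.79) -> (-48.059,-19.599) [heading=207, draw]
Final: pos=(-48.059,-19.599), heading=207, 5 segment(s) drawn

Segment lengths:
  seg 1: (0,0) -> (-15,0), length = 15
  seg 2: (-15,0) -> (-29,0), length = 14
  seg 3: (-29,0) -> (-31.847,-6.395), length = 7
  seg 4: (-31.847,-6.395) -> (-34.694,-12.79), length = 7
  seg 5: (-34.694,-12.79) -> (-48.059,-19.599), length = 15
Total = 58

Answer: 58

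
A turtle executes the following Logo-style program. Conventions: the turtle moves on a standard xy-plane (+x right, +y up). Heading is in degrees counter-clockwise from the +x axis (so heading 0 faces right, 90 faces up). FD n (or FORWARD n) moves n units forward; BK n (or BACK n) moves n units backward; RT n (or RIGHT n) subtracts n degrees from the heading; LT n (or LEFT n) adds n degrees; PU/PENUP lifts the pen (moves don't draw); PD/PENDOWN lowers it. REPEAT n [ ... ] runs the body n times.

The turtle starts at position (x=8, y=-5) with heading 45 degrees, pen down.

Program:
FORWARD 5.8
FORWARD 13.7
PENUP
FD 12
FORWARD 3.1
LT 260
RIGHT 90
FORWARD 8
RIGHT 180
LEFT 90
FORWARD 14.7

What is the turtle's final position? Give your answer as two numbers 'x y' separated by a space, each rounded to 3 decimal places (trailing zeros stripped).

Answer: 17.481 26.919

Derivation:
Executing turtle program step by step:
Start: pos=(8,-5), heading=45, pen down
FD 5.8: (8,-5) -> (12.101,-0.899) [heading=45, draw]
FD 13.7: (12.101,-0.899) -> (21.789,8.789) [heading=45, draw]
PU: pen up
FD 12: (21.789,8.789) -> (30.274,17.274) [heading=45, move]
FD 3.1: (30.274,17.274) -> (32.466,19.466) [heading=45, move]
LT 260: heading 45 -> 305
RT 90: heading 305 -> 215
FD 8: (32.466,19.466) -> (25.913,14.877) [heading=215, move]
RT 180: heading 215 -> 35
LT 90: heading 35 -> 125
FD 14.7: (25.913,14.877) -> (17.481,26.919) [heading=125, move]
Final: pos=(17.481,26.919), heading=125, 2 segment(s) drawn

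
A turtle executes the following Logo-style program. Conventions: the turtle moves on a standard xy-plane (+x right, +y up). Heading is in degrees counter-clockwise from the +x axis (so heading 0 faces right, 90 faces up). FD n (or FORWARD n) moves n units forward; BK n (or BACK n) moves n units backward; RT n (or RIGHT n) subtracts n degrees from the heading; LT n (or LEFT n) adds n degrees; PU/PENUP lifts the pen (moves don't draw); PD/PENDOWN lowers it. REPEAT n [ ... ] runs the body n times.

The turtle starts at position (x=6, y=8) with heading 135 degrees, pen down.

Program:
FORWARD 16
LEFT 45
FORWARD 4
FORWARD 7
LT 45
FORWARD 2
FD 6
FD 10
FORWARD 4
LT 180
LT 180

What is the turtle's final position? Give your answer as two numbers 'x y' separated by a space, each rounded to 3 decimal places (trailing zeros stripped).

Executing turtle program step by step:
Start: pos=(6,8), heading=135, pen down
FD 16: (6,8) -> (-5.314,19.314) [heading=135, draw]
LT 45: heading 135 -> 180
FD 4: (-5.314,19.314) -> (-9.314,19.314) [heading=180, draw]
FD 7: (-9.314,19.314) -> (-16.314,19.314) [heading=180, draw]
LT 45: heading 180 -> 225
FD 2: (-16.314,19.314) -> (-17.728,17.899) [heading=225, draw]
FD 6: (-17.728,17.899) -> (-21.971,13.657) [heading=225, draw]
FD 10: (-21.971,13.657) -> (-29.042,6.586) [heading=225, draw]
FD 4: (-29.042,6.586) -> (-31.87,3.757) [heading=225, draw]
LT 180: heading 225 -> 45
LT 180: heading 45 -> 225
Final: pos=(-31.87,3.757), heading=225, 7 segment(s) drawn

Answer: -31.87 3.757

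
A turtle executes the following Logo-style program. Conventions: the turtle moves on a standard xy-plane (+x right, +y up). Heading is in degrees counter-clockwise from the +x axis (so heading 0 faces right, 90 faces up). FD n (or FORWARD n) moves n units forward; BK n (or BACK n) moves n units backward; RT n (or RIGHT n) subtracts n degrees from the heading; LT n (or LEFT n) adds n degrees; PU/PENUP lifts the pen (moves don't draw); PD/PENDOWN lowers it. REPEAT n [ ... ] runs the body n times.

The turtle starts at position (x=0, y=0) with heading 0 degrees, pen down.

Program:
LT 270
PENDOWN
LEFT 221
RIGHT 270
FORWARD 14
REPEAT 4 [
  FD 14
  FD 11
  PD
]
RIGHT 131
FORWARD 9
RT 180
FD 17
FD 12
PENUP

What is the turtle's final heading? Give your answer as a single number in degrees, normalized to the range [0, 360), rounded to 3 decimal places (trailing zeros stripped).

Executing turtle program step by step:
Start: pos=(0,0), heading=0, pen down
LT 270: heading 0 -> 270
PD: pen down
LT 221: heading 270 -> 131
RT 270: heading 131 -> 221
FD 14: (0,0) -> (-10.566,-9.185) [heading=221, draw]
REPEAT 4 [
  -- iteration 1/4 --
  FD 14: (-10.566,-9.185) -> (-21.132,-18.37) [heading=221, draw]
  FD 11: (-21.132,-18.37) -> (-29.434,-25.586) [heading=221, draw]
  PD: pen down
  -- iteration 2/4 --
  FD 14: (-29.434,-25.586) -> (-40,-34.771) [heading=221, draw]
  FD 11: (-40,-34.771) -> (-48.301,-41.988) [heading=221, draw]
  PD: pen down
  -- iteration 3/4 --
  FD 14: (-48.301,-41.988) -> (-58.867,-51.173) [heading=221, draw]
  FD 11: (-58.867,-51.173) -> (-67.169,-58.389) [heading=221, draw]
  PD: pen down
  -- iteration 4/4 --
  FD 14: (-67.169,-58.389) -> (-77.735,-67.574) [heading=221, draw]
  FD 11: (-77.735,-67.574) -> (-86.037,-74.791) [heading=221, draw]
  PD: pen down
]
RT 131: heading 221 -> 90
FD 9: (-86.037,-74.791) -> (-86.037,-65.791) [heading=90, draw]
RT 180: heading 90 -> 270
FD 17: (-86.037,-65.791) -> (-86.037,-82.791) [heading=270, draw]
FD 12: (-86.037,-82.791) -> (-86.037,-94.791) [heading=270, draw]
PU: pen up
Final: pos=(-86.037,-94.791), heading=270, 12 segment(s) drawn

Answer: 270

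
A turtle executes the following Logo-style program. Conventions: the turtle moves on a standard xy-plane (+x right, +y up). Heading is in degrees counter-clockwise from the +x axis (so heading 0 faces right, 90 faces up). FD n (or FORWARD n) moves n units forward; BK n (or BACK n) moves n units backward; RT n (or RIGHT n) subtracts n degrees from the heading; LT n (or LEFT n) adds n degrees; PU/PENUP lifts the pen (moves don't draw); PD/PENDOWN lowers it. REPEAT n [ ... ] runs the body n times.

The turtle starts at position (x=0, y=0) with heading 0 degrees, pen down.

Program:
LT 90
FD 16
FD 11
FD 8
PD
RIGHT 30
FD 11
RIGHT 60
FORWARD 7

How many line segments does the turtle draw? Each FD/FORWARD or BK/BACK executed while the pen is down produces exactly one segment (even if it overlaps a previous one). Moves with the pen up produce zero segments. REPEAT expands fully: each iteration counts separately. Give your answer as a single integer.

Answer: 5

Derivation:
Executing turtle program step by step:
Start: pos=(0,0), heading=0, pen down
LT 90: heading 0 -> 90
FD 16: (0,0) -> (0,16) [heading=90, draw]
FD 11: (0,16) -> (0,27) [heading=90, draw]
FD 8: (0,27) -> (0,35) [heading=90, draw]
PD: pen down
RT 30: heading 90 -> 60
FD 11: (0,35) -> (5.5,44.526) [heading=60, draw]
RT 60: heading 60 -> 0
FD 7: (5.5,44.526) -> (12.5,44.526) [heading=0, draw]
Final: pos=(12.5,44.526), heading=0, 5 segment(s) drawn
Segments drawn: 5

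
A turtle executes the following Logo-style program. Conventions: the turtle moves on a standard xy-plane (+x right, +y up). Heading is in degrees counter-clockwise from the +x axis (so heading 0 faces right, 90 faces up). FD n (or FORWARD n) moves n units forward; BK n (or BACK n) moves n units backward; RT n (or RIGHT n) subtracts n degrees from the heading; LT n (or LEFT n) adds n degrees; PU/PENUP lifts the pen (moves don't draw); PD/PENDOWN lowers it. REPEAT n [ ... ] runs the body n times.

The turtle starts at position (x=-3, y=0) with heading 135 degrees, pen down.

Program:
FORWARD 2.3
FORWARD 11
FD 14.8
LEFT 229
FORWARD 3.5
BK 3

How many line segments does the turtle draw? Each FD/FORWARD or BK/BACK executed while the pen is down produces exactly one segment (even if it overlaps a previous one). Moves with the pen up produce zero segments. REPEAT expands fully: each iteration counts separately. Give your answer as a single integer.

Answer: 5

Derivation:
Executing turtle program step by step:
Start: pos=(-3,0), heading=135, pen down
FD 2.3: (-3,0) -> (-4.626,1.626) [heading=135, draw]
FD 11: (-4.626,1.626) -> (-12.405,9.405) [heading=135, draw]
FD 14.8: (-12.405,9.405) -> (-22.87,19.87) [heading=135, draw]
LT 229: heading 135 -> 4
FD 3.5: (-22.87,19.87) -> (-19.378,20.114) [heading=4, draw]
BK 3: (-19.378,20.114) -> (-22.371,19.905) [heading=4, draw]
Final: pos=(-22.371,19.905), heading=4, 5 segment(s) drawn
Segments drawn: 5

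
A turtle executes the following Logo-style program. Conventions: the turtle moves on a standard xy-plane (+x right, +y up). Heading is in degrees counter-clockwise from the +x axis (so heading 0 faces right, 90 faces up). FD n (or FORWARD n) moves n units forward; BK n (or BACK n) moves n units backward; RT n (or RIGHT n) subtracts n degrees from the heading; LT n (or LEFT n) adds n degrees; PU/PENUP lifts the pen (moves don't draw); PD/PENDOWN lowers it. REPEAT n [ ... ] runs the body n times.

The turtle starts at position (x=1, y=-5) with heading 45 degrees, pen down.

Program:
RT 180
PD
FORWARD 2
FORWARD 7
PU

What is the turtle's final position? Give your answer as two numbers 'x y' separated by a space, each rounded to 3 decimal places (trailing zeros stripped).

Executing turtle program step by step:
Start: pos=(1,-5), heading=45, pen down
RT 180: heading 45 -> 225
PD: pen down
FD 2: (1,-5) -> (-0.414,-6.414) [heading=225, draw]
FD 7: (-0.414,-6.414) -> (-5.364,-11.364) [heading=225, draw]
PU: pen up
Final: pos=(-5.364,-11.364), heading=225, 2 segment(s) drawn

Answer: -5.364 -11.364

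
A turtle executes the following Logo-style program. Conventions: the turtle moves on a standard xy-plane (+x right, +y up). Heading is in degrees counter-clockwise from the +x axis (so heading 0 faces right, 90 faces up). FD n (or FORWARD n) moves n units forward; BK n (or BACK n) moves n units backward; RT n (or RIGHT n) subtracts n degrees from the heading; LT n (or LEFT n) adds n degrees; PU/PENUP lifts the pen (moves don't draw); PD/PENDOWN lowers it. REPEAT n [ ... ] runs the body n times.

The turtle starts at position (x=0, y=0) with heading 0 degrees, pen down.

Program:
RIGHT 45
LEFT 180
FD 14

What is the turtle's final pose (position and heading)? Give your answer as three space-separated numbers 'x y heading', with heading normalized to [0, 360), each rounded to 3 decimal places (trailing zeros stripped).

Executing turtle program step by step:
Start: pos=(0,0), heading=0, pen down
RT 45: heading 0 -> 315
LT 180: heading 315 -> 135
FD 14: (0,0) -> (-9.899,9.899) [heading=135, draw]
Final: pos=(-9.899,9.899), heading=135, 1 segment(s) drawn

Answer: -9.899 9.899 135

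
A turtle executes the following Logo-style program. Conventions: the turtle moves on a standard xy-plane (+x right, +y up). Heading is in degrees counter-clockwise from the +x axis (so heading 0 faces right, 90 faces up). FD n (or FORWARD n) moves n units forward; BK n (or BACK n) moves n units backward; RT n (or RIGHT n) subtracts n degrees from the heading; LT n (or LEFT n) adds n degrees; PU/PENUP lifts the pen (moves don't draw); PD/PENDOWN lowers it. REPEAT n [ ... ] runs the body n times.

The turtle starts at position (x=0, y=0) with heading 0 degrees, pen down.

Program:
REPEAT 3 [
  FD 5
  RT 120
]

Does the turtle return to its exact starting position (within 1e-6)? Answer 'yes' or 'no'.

Executing turtle program step by step:
Start: pos=(0,0), heading=0, pen down
REPEAT 3 [
  -- iteration 1/3 --
  FD 5: (0,0) -> (5,0) [heading=0, draw]
  RT 120: heading 0 -> 240
  -- iteration 2/3 --
  FD 5: (5,0) -> (2.5,-4.33) [heading=240, draw]
  RT 120: heading 240 -> 120
  -- iteration 3/3 --
  FD 5: (2.5,-4.33) -> (0,0) [heading=120, draw]
  RT 120: heading 120 -> 0
]
Final: pos=(0,0), heading=0, 3 segment(s) drawn

Start position: (0, 0)
Final position: (0, 0)
Distance = 0; < 1e-6 -> CLOSED

Answer: yes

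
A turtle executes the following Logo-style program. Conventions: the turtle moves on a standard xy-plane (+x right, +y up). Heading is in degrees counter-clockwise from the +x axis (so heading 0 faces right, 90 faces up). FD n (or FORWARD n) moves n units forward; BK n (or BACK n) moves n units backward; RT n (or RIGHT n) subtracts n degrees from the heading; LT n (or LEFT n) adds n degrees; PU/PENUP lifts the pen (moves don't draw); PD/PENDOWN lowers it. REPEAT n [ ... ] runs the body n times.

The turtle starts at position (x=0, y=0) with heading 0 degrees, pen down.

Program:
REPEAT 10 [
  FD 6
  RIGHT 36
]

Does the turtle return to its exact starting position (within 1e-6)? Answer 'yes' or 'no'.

Answer: yes

Derivation:
Executing turtle program step by step:
Start: pos=(0,0), heading=0, pen down
REPEAT 10 [
  -- iteration 1/10 --
  FD 6: (0,0) -> (6,0) [heading=0, draw]
  RT 36: heading 0 -> 324
  -- iteration 2/10 --
  FD 6: (6,0) -> (10.854,-3.527) [heading=324, draw]
  RT 36: heading 324 -> 288
  -- iteration 3/10 --
  FD 6: (10.854,-3.527) -> (12.708,-9.233) [heading=288, draw]
  RT 36: heading 288 -> 252
  -- iteration 4/10 --
  FD 6: (12.708,-9.233) -> (10.854,-14.939) [heading=252, draw]
  RT 36: heading 252 -> 216
  -- iteration 5/10 --
  FD 6: (10.854,-14.939) -> (6,-18.466) [heading=216, draw]
  RT 36: heading 216 -> 180
  -- iteration 6/10 --
  FD 6: (6,-18.466) -> (0,-18.466) [heading=180, draw]
  RT 36: heading 180 -> 144
  -- iteration 7/10 --
  FD 6: (0,-18.466) -> (-4.854,-14.939) [heading=144, draw]
  RT 36: heading 144 -> 108
  -- iteration 8/10 --
  FD 6: (-4.854,-14.939) -> (-6.708,-9.233) [heading=108, draw]
  RT 36: heading 108 -> 72
  -- iteration 9/10 --
  FD 6: (-6.708,-9.233) -> (-4.854,-3.527) [heading=72, draw]
  RT 36: heading 72 -> 36
  -- iteration 10/10 --
  FD 6: (-4.854,-3.527) -> (0,0) [heading=36, draw]
  RT 36: heading 36 -> 0
]
Final: pos=(0,0), heading=0, 10 segment(s) drawn

Start position: (0, 0)
Final position: (0, 0)
Distance = 0; < 1e-6 -> CLOSED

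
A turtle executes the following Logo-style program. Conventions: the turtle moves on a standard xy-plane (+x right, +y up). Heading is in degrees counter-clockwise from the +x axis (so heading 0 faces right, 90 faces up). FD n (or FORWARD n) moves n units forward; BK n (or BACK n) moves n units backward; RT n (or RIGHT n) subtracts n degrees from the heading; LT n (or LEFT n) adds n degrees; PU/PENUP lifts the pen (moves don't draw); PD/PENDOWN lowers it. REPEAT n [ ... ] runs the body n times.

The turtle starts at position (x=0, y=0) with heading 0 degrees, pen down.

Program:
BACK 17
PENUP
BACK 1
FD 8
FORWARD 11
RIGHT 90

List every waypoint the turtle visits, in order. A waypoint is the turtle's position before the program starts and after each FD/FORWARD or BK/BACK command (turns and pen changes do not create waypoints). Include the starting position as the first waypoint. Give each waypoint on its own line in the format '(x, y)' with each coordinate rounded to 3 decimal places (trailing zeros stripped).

Executing turtle program step by step:
Start: pos=(0,0), heading=0, pen down
BK 17: (0,0) -> (-17,0) [heading=0, draw]
PU: pen up
BK 1: (-17,0) -> (-18,0) [heading=0, move]
FD 8: (-18,0) -> (-10,0) [heading=0, move]
FD 11: (-10,0) -> (1,0) [heading=0, move]
RT 90: heading 0 -> 270
Final: pos=(1,0), heading=270, 1 segment(s) drawn
Waypoints (5 total):
(0, 0)
(-17, 0)
(-18, 0)
(-10, 0)
(1, 0)

Answer: (0, 0)
(-17, 0)
(-18, 0)
(-10, 0)
(1, 0)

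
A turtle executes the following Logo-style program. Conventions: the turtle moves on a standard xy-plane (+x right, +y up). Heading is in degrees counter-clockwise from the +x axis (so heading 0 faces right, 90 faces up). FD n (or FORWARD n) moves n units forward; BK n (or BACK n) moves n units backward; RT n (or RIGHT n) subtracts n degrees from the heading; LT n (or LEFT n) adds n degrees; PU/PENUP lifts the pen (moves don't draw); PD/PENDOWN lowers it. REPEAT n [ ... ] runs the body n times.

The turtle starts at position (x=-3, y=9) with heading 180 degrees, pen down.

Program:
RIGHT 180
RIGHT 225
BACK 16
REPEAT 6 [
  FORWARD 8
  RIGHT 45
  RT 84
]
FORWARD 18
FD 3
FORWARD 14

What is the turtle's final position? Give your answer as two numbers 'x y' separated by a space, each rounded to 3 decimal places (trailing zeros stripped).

Answer: 9.799 32.781

Derivation:
Executing turtle program step by step:
Start: pos=(-3,9), heading=180, pen down
RT 180: heading 180 -> 0
RT 225: heading 0 -> 135
BK 16: (-3,9) -> (8.314,-2.314) [heading=135, draw]
REPEAT 6 [
  -- iteration 1/6 --
  FD 8: (8.314,-2.314) -> (2.657,3.343) [heading=135, draw]
  RT 45: heading 135 -> 90
  RT 84: heading 90 -> 6
  -- iteration 2/6 --
  FD 8: (2.657,3.343) -> (10.613,4.179) [heading=6, draw]
  RT 45: heading 6 -> 321
  RT 84: heading 321 -> 237
  -- iteration 3/6 --
  FD 8: (10.613,4.179) -> (6.256,-2.53) [heading=237, draw]
  RT 45: heading 237 -> 192
  RT 84: heading 192 -> 108
  -- iteration 4/6 --
  FD 8: (6.256,-2.53) -> (3.784,5.078) [heading=108, draw]
  RT 45: heading 108 -> 63
  RT 84: heading 63 -> 339
  -- iteration 5/6 --
  FD 8: (3.784,5.078) -> (11.252,2.212) [heading=339, draw]
  RT 45: heading 339 -> 294
  RT 84: heading 294 -> 210
  -- iteration 6/6 --
  FD 8: (11.252,2.212) -> (4.324,-1.788) [heading=210, draw]
  RT 45: heading 210 -> 165
  RT 84: heading 165 -> 81
]
FD 18: (4.324,-1.788) -> (7.14,15.99) [heading=81, draw]
FD 3: (7.14,15.99) -> (7.609,18.953) [heading=81, draw]
FD 14: (7.609,18.953) -> (9.799,32.781) [heading=81, draw]
Final: pos=(9.799,32.781), heading=81, 10 segment(s) drawn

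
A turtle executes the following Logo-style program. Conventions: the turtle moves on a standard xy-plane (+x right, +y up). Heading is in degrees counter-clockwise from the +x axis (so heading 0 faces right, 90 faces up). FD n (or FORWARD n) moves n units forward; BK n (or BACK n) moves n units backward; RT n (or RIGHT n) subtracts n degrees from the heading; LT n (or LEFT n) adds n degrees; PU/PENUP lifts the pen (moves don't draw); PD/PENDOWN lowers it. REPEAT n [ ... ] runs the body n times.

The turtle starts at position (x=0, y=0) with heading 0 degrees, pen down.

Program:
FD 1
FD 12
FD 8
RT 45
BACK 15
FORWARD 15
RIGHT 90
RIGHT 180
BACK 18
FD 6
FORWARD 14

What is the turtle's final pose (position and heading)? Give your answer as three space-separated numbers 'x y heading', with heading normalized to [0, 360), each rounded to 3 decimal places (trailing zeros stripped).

Answer: 22.414 1.414 45

Derivation:
Executing turtle program step by step:
Start: pos=(0,0), heading=0, pen down
FD 1: (0,0) -> (1,0) [heading=0, draw]
FD 12: (1,0) -> (13,0) [heading=0, draw]
FD 8: (13,0) -> (21,0) [heading=0, draw]
RT 45: heading 0 -> 315
BK 15: (21,0) -> (10.393,10.607) [heading=315, draw]
FD 15: (10.393,10.607) -> (21,0) [heading=315, draw]
RT 90: heading 315 -> 225
RT 180: heading 225 -> 45
BK 18: (21,0) -> (8.272,-12.728) [heading=45, draw]
FD 6: (8.272,-12.728) -> (12.515,-8.485) [heading=45, draw]
FD 14: (12.515,-8.485) -> (22.414,1.414) [heading=45, draw]
Final: pos=(22.414,1.414), heading=45, 8 segment(s) drawn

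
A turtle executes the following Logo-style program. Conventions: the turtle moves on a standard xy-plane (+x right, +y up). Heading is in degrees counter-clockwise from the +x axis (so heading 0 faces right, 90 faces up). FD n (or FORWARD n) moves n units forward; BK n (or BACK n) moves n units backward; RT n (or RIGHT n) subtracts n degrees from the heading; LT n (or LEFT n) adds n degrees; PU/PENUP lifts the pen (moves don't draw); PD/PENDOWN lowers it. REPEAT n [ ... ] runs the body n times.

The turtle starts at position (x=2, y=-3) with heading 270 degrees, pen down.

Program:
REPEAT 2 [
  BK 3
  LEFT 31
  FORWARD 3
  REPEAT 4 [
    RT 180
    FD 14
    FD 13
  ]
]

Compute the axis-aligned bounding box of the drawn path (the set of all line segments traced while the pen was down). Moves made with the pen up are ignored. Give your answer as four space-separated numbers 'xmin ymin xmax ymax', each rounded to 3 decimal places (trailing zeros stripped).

Answer: -19.191 -3 4.649 20.572

Derivation:
Executing turtle program step by step:
Start: pos=(2,-3), heading=270, pen down
REPEAT 2 [
  -- iteration 1/2 --
  BK 3: (2,-3) -> (2,0) [heading=270, draw]
  LT 31: heading 270 -> 301
  FD 3: (2,0) -> (3.545,-2.572) [heading=301, draw]
  REPEAT 4 [
    -- iteration 1/4 --
    RT 180: heading 301 -> 121
    FD 14: (3.545,-2.572) -> (-3.665,9.429) [heading=121, draw]
    FD 13: (-3.665,9.429) -> (-10.361,20.572) [heading=121, draw]
    -- iteration 2/4 --
    RT 180: heading 121 -> 301
    FD 14: (-10.361,20.572) -> (-3.15,8.572) [heading=301, draw]
    FD 13: (-3.15,8.572) -> (3.545,-2.572) [heading=301, draw]
    -- iteration 3/4 --
    RT 180: heading 301 -> 121
    FD 14: (3.545,-2.572) -> (-3.665,9.429) [heading=121, draw]
    FD 13: (-3.665,9.429) -> (-10.361,20.572) [heading=121, draw]
    -- iteration 4/4 --
    RT 180: heading 121 -> 301
    FD 14: (-10.361,20.572) -> (-3.15,8.572) [heading=301, draw]
    FD 13: (-3.15,8.572) -> (3.545,-2.572) [heading=301, draw]
  ]
  -- iteration 2/2 --
  BK 3: (3.545,-2.572) -> (2,0) [heading=301, draw]
  LT 31: heading 301 -> 332
  FD 3: (2,0) -> (4.649,-1.408) [heading=332, draw]
  REPEAT 4 [
    -- iteration 1/4 --
    RT 180: heading 332 -> 152
    FD 14: (4.649,-1.408) -> (-7.712,5.164) [heading=152, draw]
    FD 13: (-7.712,5.164) -> (-19.191,11.267) [heading=152, draw]
    -- iteration 2/4 --
    RT 180: heading 152 -> 332
    FD 14: (-19.191,11.267) -> (-6.829,4.695) [heading=332, draw]
    FD 13: (-6.829,4.695) -> (4.649,-1.408) [heading=332, draw]
    -- iteration 3/4 --
    RT 180: heading 332 -> 152
    FD 14: (4.649,-1.408) -> (-7.712,5.164) [heading=152, draw]
    FD 13: (-7.712,5.164) -> (-19.191,11.267) [heading=152, draw]
    -- iteration 4/4 --
    RT 180: heading 152 -> 332
    FD 14: (-19.191,11.267) -> (-6.829,4.695) [heading=332, draw]
    FD 13: (-6.829,4.695) -> (4.649,-1.408) [heading=332, draw]
  ]
]
Final: pos=(4.649,-1.408), heading=332, 20 segment(s) drawn

Segment endpoints: x in {-19.191, -19.191, -10.361, -10.361, -7.712, -7.712, -6.829, -6.829, -3.665, -3.665, -3.15, -3.15, 2, 2, 2, 3.545, 3.545, 4.649, 4.649}, y in {-3, -2.572, -2.572, -2.572, -1.408, -1.408, -1.408, 0, 0, 4.695, 4.695, 5.164, 5.164, 8.572, 8.572, 9.429, 9.429, 11.267, 11.267, 20.572, 20.572}
xmin=-19.191, ymin=-3, xmax=4.649, ymax=20.572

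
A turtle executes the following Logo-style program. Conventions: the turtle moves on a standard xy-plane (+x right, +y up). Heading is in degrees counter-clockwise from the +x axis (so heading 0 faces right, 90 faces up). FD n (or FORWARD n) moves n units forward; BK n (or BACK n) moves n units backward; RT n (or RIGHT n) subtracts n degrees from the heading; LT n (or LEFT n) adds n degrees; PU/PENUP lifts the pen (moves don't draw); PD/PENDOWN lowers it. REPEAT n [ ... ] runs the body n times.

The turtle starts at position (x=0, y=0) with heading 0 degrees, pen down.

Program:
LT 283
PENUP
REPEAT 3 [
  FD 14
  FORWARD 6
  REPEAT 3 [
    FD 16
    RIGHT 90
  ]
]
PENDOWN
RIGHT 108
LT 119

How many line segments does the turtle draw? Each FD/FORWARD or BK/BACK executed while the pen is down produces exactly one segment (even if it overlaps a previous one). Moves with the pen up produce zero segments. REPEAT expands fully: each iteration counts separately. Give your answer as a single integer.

Answer: 0

Derivation:
Executing turtle program step by step:
Start: pos=(0,0), heading=0, pen down
LT 283: heading 0 -> 283
PU: pen up
REPEAT 3 [
  -- iteration 1/3 --
  FD 14: (0,0) -> (3.149,-13.641) [heading=283, move]
  FD 6: (3.149,-13.641) -> (4.499,-19.487) [heading=283, move]
  REPEAT 3 [
    -- iteration 1/3 --
    FD 16: (4.499,-19.487) -> (8.098,-35.077) [heading=283, move]
    RT 90: heading 283 -> 193
    -- iteration 2/3 --
    FD 16: (8.098,-35.077) -> (-7.492,-38.677) [heading=193, move]
    RT 90: heading 193 -> 103
    -- iteration 3/3 --
    FD 16: (-7.492,-38.677) -> (-11.091,-23.087) [heading=103, move]
    RT 90: heading 103 -> 13
  ]
  -- iteration 2/3 --
  FD 14: (-11.091,-23.087) -> (2.55,-19.937) [heading=13, move]
  FD 6: (2.55,-19.937) -> (8.397,-18.588) [heading=13, move]
  REPEAT 3 [
    -- iteration 1/3 --
    FD 16: (8.397,-18.588) -> (23.986,-14.988) [heading=13, move]
    RT 90: heading 13 -> 283
    -- iteration 2/3 --
    FD 16: (23.986,-14.988) -> (27.586,-30.578) [heading=283, move]
    RT 90: heading 283 -> 193
    -- iteration 3/3 --
    FD 16: (27.586,-30.578) -> (11.996,-34.178) [heading=193, move]
    RT 90: heading 193 -> 103
  ]
  -- iteration 3/3 --
  FD 14: (11.996,-34.178) -> (8.846,-20.536) [heading=103, move]
  FD 6: (8.846,-20.536) -> (7.497,-14.69) [heading=103, move]
  REPEAT 3 [
    -- iteration 1/3 --
    FD 16: (7.497,-14.69) -> (3.897,0.9) [heading=103, move]
    RT 90: heading 103 -> 13
    -- iteration 2/3 --
    FD 16: (3.897,0.9) -> (19.487,4.499) [heading=13, move]
    RT 90: heading 13 -> 283
    -- iteration 3/3 --
    FD 16: (19.487,4.499) -> (23.087,-11.091) [heading=283, move]
    RT 90: heading 283 -> 193
  ]
]
PD: pen down
RT 108: heading 193 -> 85
LT 119: heading 85 -> 204
Final: pos=(23.087,-11.091), heading=204, 0 segment(s) drawn
Segments drawn: 0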